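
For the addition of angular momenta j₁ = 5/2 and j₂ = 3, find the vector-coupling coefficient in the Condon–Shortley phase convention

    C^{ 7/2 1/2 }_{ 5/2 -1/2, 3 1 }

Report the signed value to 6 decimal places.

−√(1/63) = -0.125988

j₁+j₂−J=2  J+j₁−j₂=3  J−j₁+j₂=4  j₁+j₂+J+1=10
(j₁±m₁, j₂±m₂, J±M) = (2,3,4,2,4,3)
P² = 9216/175
sum k=0..2:
  [0] +1/288 = 1/288
  [1] −1/12 = -1/12
  [2] +1/16 = 1/16
S = -5/288
C² = P²·S² = 1/63 ; C = -0.125988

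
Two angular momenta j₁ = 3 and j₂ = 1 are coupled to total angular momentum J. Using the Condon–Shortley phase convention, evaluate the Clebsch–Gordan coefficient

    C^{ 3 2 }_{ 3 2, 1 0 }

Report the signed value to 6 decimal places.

+0.577350

triangle: 1!·5!·1!/8! = 120/40320
(j±m)!: 5!·1!·1!·1!·5!·1! = 14400
prefactor² = (2J+1)·Δ·N² = 300
  k=0: +1/(0!·1!·1!·1!·4!·0!) = 1/24
  k=1: −1/(1!·0!·0!·0!·5!·1!) = -1/120
Σ = 1/30  ⇒  CG² = 300·1/30² = 1/3
CG = +√(1/3) = +0.577350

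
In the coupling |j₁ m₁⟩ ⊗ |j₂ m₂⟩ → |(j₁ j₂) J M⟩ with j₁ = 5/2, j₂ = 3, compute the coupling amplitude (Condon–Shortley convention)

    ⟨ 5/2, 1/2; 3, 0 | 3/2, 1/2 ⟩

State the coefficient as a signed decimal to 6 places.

triangle: 4!*1!*2!/8! = 48/40320
(j±m)!: 3!*2!*3!*3!*2!*1! = 864
prefactor² = (2J+1)*Δ*N² = 144/35
  k=1: −1/(1!*3!*1!*2!*0!*0!) = -1/12
  k=2: +1/(2!*2!*0!*1!*1!*1!) = 1/4
Σ = 1/6  ⇒  CG² = 144/35*1/6² = 4/35
CG = +√(4/35) = +0.338062

+0.338062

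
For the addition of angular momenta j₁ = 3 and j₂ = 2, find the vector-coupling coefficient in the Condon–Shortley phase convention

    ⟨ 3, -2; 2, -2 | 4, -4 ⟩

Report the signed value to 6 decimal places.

+0.632456  (= +√(2/5))

√[9·1!5!3!/10! · 1!5!0!4!0!8!] = √(207360)
  +(−1)^0/∏(0,1,5,0,0,3)! = 1/720  (running 1/720)
⟨..|..⟩ = √(207360)·(1/720) = +0.632456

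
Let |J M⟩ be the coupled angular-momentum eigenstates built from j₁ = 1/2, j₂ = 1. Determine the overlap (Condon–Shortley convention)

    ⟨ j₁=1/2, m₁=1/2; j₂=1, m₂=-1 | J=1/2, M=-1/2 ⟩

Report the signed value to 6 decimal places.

j₁+j₂−J=1  J+j₁−j₂=0  J−j₁+j₂=1  j₁+j₂+J+1=3
(j₁±m₁, j₂±m₂, J±M) = (1,0,0,2,0,1)
P² = 2/3
sum k=0..0:
  [0] +1/1 = 1
S = 1
C² = P²·S² = 2/3 ; C = +0.816497

+√(2/3) ≈ +0.816497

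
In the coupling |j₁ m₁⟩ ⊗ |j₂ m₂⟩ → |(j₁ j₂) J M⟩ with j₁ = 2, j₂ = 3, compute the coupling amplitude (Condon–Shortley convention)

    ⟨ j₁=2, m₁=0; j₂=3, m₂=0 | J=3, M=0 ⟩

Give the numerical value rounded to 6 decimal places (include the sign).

−√(4/15) = -0.516398

triangle: 2!×2!×4!/9! = 96/362880
(j±m)!: 2!×2!×3!×3!×3!×3! = 5184
prefactor² = (2J+1)×Δ×N² = 48/5
  k=0: +1/(0!×2!×2!×3!×0!×1!) = 1/24
  k=1: −1/(1!×1!×1!×2!×1!×2!) = -1/4
  k=2: +1/(2!×0!×0!×1!×2!×3!) = 1/24
Σ = -1/6  ⇒  CG² = 48/5×(-1/6)² = 4/15
CG = −√(4/15) = -0.516398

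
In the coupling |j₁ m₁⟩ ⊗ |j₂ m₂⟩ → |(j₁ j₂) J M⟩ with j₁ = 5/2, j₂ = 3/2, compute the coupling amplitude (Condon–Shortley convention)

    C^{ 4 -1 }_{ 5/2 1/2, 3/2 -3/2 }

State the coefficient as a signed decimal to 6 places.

triangle: 0!*5!*3!/9! = 720/362880
(j±m)!: 3!*2!*0!*3!*3!*5! = 51840
prefactor² = (2J+1)*Δ*N² = 6480/7
  k=0: +1/(0!*0!*2!*0!*3!*3!) = 1/72
Σ = 1/72  ⇒  CG² = 6480/7*1/72² = 5/28
CG = +√(5/28) = +0.422577

+√(5/28) ≈ +0.422577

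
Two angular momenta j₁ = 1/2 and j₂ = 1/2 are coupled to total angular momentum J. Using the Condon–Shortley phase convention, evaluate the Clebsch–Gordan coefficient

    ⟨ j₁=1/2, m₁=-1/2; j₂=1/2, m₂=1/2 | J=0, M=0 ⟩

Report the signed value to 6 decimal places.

√[1·1!0!0!/2! · 0!1!1!0!0!0!] = √(1/2)
  +(−1)^1/∏(1,0,0,0,0,0)! = -1  (running -1)
⟨..|..⟩ = √(1/2)·(-1) = -0.707107

−√(1/2) = -0.707107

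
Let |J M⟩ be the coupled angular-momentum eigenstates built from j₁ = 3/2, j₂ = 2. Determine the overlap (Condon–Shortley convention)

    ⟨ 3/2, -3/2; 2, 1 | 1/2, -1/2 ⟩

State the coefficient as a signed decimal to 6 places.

√[2·3!0!1!/5! · 0!3!3!1!0!1!] = √(18/5)
  +(−1)^3/∏(3,0,0,0,0,1)! = -1/6  (running -1/6)
⟨..|..⟩ = √(18/5)·(-1/6) = -0.316228

-0.316228  (= −√(1/10))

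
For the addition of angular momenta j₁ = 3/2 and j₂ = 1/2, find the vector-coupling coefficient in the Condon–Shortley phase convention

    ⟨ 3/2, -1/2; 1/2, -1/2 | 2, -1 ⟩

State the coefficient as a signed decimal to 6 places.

√[5·0!3!1!/5! · 1!2!0!1!1!3!] = √(3)
  +(−1)^0/∏(0,0,2,0,1,1)! = 1/2  (running 1/2)
⟨..|..⟩ = √(3)·(1/2) = +0.866025

+0.866025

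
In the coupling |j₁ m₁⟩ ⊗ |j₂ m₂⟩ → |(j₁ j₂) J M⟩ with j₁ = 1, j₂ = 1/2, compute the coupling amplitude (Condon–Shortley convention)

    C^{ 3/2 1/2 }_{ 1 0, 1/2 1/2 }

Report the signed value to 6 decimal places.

+√(2/3) = +0.816497

√[4·0!2!1!/4! · 1!1!1!0!2!1!] = √(2/3)
  +(−1)^0/∏(0,0,1,1,1,0)! = 1  (running 1)
⟨..|..⟩ = √(2/3)·(1) = +0.816497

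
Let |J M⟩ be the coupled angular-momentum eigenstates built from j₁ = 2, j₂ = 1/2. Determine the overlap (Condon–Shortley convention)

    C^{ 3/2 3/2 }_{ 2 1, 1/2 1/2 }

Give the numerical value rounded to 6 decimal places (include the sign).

j₁+j₂−J=1  J+j₁−j₂=3  J−j₁+j₂=0  j₁+j₂+J+1=5
(j₁±m₁, j₂±m₂, J±M) = (3,1,1,0,3,0)
P² = 36/5
sum k=1..1:
  [1] −1/6 = -1/6
S = -1/6
C² = P²·S² = 1/5 ; C = -0.447214

−√(1/5) = -0.447214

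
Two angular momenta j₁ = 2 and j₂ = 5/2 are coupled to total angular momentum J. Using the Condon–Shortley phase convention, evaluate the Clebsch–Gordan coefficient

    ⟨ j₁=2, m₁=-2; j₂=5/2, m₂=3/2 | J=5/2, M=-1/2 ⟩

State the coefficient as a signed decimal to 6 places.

√[6·2!2!3!/8! · 0!4!4!1!2!3!] = √(864/35)
  +(−1)^2/∏(2,0,2,2,0,1)! = 1/8  (running 1/8)
⟨..|..⟩ = √(864/35)·(1/8) = +0.621059

+√(27/70) = +0.621059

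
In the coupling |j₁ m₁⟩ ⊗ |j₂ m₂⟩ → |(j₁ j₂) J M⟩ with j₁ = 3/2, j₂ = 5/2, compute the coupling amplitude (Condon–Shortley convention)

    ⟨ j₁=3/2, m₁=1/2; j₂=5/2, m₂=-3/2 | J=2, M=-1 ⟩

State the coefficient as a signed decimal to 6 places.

triangle: 2!×1!×3!/7! = 12/5040
(j±m)!: 2!×1!×1!×4!×1!×3! = 288
prefactor² = (2J+1)×Δ×N² = 24/7
  k=0: +1/(0!×2!×1!×1!×0!×2!) = 1/4
  k=1: −1/(1!×1!×0!×0!×1!×3!) = -1/6
Σ = 1/12  ⇒  CG² = 24/7×1/12² = 1/42
CG = +√(1/42) = +0.154303

+0.154303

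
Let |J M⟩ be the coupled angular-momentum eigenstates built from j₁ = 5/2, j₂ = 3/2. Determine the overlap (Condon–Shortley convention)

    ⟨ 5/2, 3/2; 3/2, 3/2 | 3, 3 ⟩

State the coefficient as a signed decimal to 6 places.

−√(3/8) ≈ -0.612372

j₁+j₂−J=1  J+j₁−j₂=4  J−j₁+j₂=2  j₁+j₂+J+1=8
(j₁±m₁, j₂±m₂, J±M) = (4,1,3,0,6,0)
P² = 864
sum k=1..1:
  [1] −1/48 = -1/48
S = -1/48
C² = P²·S² = 3/8 ; C = -0.612372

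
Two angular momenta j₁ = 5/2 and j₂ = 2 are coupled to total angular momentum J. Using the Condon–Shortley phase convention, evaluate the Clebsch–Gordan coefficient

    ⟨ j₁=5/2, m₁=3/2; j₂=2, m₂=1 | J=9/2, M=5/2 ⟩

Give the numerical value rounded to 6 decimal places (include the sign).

j₁+j₂−J=0  J+j₁−j₂=5  J−j₁+j₂=4  j₁+j₂+J+1=10
(j₁±m₁, j₂±m₂, J±M) = (4,1,3,1,7,2)
P² = 11520
sum k=0..0:
  [0] +1/144 = 1/144
S = 1/144
C² = P²·S² = 5/9 ; C = +0.745356

+0.745356  (= +√(5/9))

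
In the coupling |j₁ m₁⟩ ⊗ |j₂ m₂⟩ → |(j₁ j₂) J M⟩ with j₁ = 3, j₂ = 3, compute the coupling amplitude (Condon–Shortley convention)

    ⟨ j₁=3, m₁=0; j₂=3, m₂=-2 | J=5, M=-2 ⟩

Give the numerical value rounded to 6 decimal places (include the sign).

triangle: 1!·5!·5!/12! = 14400/479001600
(j±m)!: 3!·3!·1!·5!·3!·7! = 130636800
prefactor² = (2J+1)·Δ·N² = 43200
  k=0: +1/(0!·1!·3!·1!·2!·4!) = 1/288
  k=1: −1/(1!·0!·2!·0!·3!·5!) = -1/1440
Σ = 1/360  ⇒  CG² = 43200·1/360² = 1/3
CG = +√(1/3) = +0.577350

+0.577350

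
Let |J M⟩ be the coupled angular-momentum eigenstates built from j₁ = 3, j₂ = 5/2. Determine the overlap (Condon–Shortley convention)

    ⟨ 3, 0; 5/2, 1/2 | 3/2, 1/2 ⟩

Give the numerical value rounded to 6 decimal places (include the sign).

+√(4/35) = +0.338062

√[4·4!2!1!/8! · 3!3!3!2!2!1!] = √(144/35)
  +(−1)^2/∏(2,2,1,1,1,0)! = 1/4  (running 1/4)
  +(−1)^3/∏(3,1,0,0,2,1)! = -1/12  (running 1/6)
⟨..|..⟩ = √(144/35)·(1/6) = +0.338062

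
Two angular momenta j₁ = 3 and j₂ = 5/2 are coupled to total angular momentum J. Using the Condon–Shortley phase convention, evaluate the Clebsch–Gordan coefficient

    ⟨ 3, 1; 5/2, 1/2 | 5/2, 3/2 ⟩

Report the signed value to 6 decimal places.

-0.169031  (= −√(1/35))

j₁+j₂−J=3  J+j₁−j₂=3  J−j₁+j₂=2  j₁+j₂+J+1=9
(j₁±m₁, j₂±m₂, J±M) = (4,2,3,2,4,1)
P² = 576/35
sum k=1..2:
  [1] −1/8 = -1/8
  [2] +1/12 = 1/12
S = -1/24
C² = P²·S² = 1/35 ; C = -0.169031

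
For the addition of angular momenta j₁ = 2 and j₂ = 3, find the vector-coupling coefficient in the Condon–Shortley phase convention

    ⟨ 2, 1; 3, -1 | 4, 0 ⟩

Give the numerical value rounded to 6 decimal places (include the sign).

+√(5/14) = +0.597614

triangle: 1!·3!·5!/10! = 720/3628800
(j±m)!: 3!·1!·2!·4!·4!·4! = 165888
prefactor² = (2J+1)·Δ·N² = 10368/35
  k=0: +1/(0!·1!·1!·2!·2!·3!) = 1/24
  k=1: −1/(1!·0!·0!·1!·3!·4!) = -1/144
Σ = 5/144  ⇒  CG² = 10368/35·5/144² = 5/14
CG = +√(5/14) = +0.597614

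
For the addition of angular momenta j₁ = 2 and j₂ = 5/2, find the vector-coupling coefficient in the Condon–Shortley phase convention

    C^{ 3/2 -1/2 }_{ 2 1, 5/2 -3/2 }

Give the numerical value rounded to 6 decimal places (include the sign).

−√(2/105) ≈ -0.138013

√[4·3!1!2!/7! · 3!1!1!4!1!2!] = √(96/35)
  +(−1)^0/∏(0,3,1,1,0,1)! = 1/6  (running 1/6)
  +(−1)^1/∏(1,2,0,0,1,2)! = -1/4  (running -1/12)
⟨..|..⟩ = √(96/35)·(-1/12) = -0.138013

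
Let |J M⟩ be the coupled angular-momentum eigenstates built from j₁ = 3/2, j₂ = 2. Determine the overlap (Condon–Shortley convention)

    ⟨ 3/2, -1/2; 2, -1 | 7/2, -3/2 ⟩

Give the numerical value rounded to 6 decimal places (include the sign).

+0.755929  (= +√(4/7))

j₁+j₂−J=0  J+j₁−j₂=3  J−j₁+j₂=4  j₁+j₂+J+1=8
(j₁±m₁, j₂±m₂, J±M) = (1,2,1,3,2,5)
P² = 576/7
sum k=0..0:
  [0] +1/12 = 1/12
S = 1/12
C² = P²·S² = 4/7 ; C = +0.755929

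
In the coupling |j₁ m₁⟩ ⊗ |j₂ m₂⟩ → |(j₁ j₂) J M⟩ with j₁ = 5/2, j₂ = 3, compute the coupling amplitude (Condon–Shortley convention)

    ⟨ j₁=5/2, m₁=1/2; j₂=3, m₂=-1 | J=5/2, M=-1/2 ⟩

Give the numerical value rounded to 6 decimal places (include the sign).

−√(8/35) = -0.478091

j₁+j₂−J=3  J+j₁−j₂=2  J−j₁+j₂=3  j₁+j₂+J+1=9
(j₁±m₁, j₂±m₂, J±M) = (3,2,2,4,2,3)
P² = 288/35
sum k=0..2:
  [0] +1/24 = 1/24
  [1] −1/4 = -1/4
  [2] +1/24 = 1/24
S = -1/6
C² = P²·S² = 8/35 ; C = -0.478091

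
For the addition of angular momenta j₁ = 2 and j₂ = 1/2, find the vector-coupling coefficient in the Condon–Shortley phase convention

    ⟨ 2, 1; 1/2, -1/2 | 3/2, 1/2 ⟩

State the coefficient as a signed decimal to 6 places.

+√(3/5) = +0.774597

triangle: 1!·3!·0!/5! = 6/120
(j±m)!: 3!·1!·0!·1!·2!·1! = 12
prefactor² = (2J+1)·Δ·N² = 12/5
  k=0: +1/(0!·1!·1!·0!·2!·0!) = 1/2
Σ = 1/2  ⇒  CG² = 12/5·1/2² = 3/5
CG = +√(3/5) = +0.774597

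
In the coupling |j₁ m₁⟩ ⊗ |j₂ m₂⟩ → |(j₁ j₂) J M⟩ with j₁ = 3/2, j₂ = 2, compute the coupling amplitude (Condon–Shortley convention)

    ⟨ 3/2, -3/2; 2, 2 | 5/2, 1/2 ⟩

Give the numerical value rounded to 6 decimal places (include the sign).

√[6·1!2!3!/7! · 0!3!4!0!3!2!] = √(864/35)
  +(−1)^1/∏(1,0,2,3,0,0)! = -1/12  (running -1/12)
⟨..|..⟩ = √(864/35)·(-1/12) = -0.414039

−√(6/35) ≈ -0.414039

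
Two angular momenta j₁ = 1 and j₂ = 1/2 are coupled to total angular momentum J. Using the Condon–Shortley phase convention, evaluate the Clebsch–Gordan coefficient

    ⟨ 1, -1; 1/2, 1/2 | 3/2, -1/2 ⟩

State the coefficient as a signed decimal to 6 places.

j₁+j₂−J=0  J+j₁−j₂=2  J−j₁+j₂=1  j₁+j₂+J+1=4
(j₁±m₁, j₂±m₂, J±M) = (0,2,1,0,1,2)
P² = 4/3
sum k=0..0:
  [0] +1/2 = 1/2
S = 1/2
C² = P²·S² = 1/3 ; C = +0.577350

+√(1/3) = +0.577350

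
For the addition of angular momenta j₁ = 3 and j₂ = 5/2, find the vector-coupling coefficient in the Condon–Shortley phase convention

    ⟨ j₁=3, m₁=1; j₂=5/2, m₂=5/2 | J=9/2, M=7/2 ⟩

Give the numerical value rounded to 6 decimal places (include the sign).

j₁+j₂−J=1  J+j₁−j₂=5  J−j₁+j₂=4  j₁+j₂+J+1=11
(j₁±m₁, j₂±m₂, J±M) = (4,2,5,0,8,1)
P² = 1843200/11
sum k=1..1:
  [1] −1/576 = -1/576
S = -1/576
C² = P²·S² = 50/99 ; C = -0.710669

-0.710669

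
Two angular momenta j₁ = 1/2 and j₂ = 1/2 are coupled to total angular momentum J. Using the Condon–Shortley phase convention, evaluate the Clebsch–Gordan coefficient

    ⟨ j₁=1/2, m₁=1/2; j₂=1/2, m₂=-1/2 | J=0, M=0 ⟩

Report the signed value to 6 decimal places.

+√(1/2) = +0.707107

j₁+j₂−J=1  J+j₁−j₂=0  J−j₁+j₂=0  j₁+j₂+J+1=2
(j₁±m₁, j₂±m₂, J±M) = (1,0,0,1,0,0)
P² = 1/2
sum k=0..0:
  [0] +1/1 = 1
S = 1
C² = P²·S² = 1/2 ; C = +0.707107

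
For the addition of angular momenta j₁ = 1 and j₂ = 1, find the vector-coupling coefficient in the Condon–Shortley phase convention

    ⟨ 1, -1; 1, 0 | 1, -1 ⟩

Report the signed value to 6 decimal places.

−√(1/2) = -0.707107

√[3·1!1!1!/4! · 0!2!1!1!0!2!] = √(1/2)
  +(−1)^1/∏(1,0,1,0,0,1)! = -1  (running -1)
⟨..|..⟩ = √(1/2)·(-1) = -0.707107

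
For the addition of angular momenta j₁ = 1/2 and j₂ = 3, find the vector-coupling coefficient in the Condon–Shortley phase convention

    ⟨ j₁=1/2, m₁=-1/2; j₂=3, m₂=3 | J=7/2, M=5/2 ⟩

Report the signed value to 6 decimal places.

+0.377964  (= +√(1/7))

triangle: 0!*1!*6!/8! = 720/40320
(j±m)!: 0!*1!*6!*0!*6!*1! = 518400
prefactor² = (2J+1)*Δ*N² = 518400/7
  k=0: +1/(0!*0!*1!*6!*0!*0!) = 1/720
Σ = 1/720  ⇒  CG² = 518400/7*1/720² = 1/7
CG = +√(1/7) = +0.377964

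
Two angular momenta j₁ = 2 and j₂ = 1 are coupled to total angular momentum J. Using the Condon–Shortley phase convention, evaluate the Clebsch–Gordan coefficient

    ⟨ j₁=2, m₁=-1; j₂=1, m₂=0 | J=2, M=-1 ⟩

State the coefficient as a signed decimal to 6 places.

-0.408248

√[5·1!3!1!/6! · 1!3!1!1!1!3!] = √(3/2)
  +(−1)^0/∏(0,1,3,1,0,0)! = 1/6  (running 1/6)
  +(−1)^1/∏(1,0,2,0,1,1)! = -1/2  (running -1/3)
⟨..|..⟩ = √(3/2)·(-1/3) = -0.408248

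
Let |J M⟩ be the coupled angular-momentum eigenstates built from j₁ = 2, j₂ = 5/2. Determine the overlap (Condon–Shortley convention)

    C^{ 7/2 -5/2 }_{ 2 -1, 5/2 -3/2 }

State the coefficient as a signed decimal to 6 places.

triangle: 1!*3!*4!/9! = 144/362880
(j±m)!: 1!*3!*1!*4!*1!*6! = 103680
prefactor² = (2J+1)*Δ*N² = 2304/7
  k=0: +1/(0!*1!*3!*1!*0!*3!) = 1/36
  k=1: −1/(1!*0!*2!*0!*1!*4!) = -1/48
Σ = 1/144  ⇒  CG² = 2304/7*1/144² = 1/63
CG = +√(1/63) = +0.125988

+√(1/63) = +0.125988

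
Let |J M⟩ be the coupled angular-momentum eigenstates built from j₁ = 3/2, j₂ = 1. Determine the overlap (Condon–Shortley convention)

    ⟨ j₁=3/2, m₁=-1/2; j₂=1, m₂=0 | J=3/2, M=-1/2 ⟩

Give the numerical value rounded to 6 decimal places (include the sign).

j₁+j₂−J=1  J+j₁−j₂=2  J−j₁+j₂=1  j₁+j₂+J+1=5
(j₁±m₁, j₂±m₂, J±M) = (1,2,1,1,1,2)
P² = 4/15
sum k=0..1:
  [0] +1/2 = 1/2
  [1] −1/1 = -1
S = -1/2
C² = P²·S² = 1/15 ; C = -0.258199

−√(1/15) = -0.258199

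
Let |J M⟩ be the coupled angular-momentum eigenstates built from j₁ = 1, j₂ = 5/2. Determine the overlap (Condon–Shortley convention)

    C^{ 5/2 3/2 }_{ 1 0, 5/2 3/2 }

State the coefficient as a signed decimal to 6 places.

j₁+j₂−J=1  J+j₁−j₂=1  J−j₁+j₂=4  j₁+j₂+J+1=7
(j₁±m₁, j₂±m₂, J±M) = (1,1,4,1,4,1)
P² = 576/35
sum k=0..1:
  [0] +1/24 = 1/24
  [1] −1/6 = -1/6
S = -1/8
C² = P²·S² = 9/35 ; C = -0.507093

-0.507093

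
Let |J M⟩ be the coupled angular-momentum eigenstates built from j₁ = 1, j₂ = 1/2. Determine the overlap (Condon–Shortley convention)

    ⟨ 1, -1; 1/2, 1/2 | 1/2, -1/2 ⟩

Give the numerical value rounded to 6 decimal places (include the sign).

triangle: 1!×1!×0!/3! = 1/6
(j±m)!: 0!×2!×1!×0!×0!×1! = 2
prefactor² = (2J+1)×Δ×N² = 2/3
  k=1: −1/(1!×0!×1!×0!×0!×0!) = -1
Σ = -1  ⇒  CG² = 2/3×(-1)² = 2/3
CG = −√(2/3) = -0.816497

-0.816497  (= −√(2/3))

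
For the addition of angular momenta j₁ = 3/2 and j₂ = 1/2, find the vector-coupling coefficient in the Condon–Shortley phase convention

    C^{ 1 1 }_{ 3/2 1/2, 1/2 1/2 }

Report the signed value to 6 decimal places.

j₁+j₂−J=1  J+j₁−j₂=2  J−j₁+j₂=0  j₁+j₂+J+1=4
(j₁±m₁, j₂±m₂, J±M) = (2,1,1,0,2,0)
P² = 1
sum k=1..1:
  [1] −1/2 = -1/2
S = -1/2
C² = P²·S² = 1/4 ; C = -0.500000

−√(1/4) ≈ -0.500000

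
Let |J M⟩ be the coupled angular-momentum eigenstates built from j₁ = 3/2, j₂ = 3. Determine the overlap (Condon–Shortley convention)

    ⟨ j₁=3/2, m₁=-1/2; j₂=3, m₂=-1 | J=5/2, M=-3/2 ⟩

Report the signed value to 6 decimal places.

triangle: 2!·1!·4!/8! = 48/40320
(j±m)!: 1!·2!·2!·4!·1!·4! = 2304
prefactor² = (2J+1)·Δ·N² = 576/35
  k=1: −1/(1!·1!·1!·1!·0!·3!) = -1/6
  k=2: +1/(2!·0!·0!·0!·1!·4!) = 1/48
Σ = -7/48  ⇒  CG² = 576/35·(-7/48)² = 7/20
CG = −√(7/20) = -0.591608

−√(7/20) = -0.591608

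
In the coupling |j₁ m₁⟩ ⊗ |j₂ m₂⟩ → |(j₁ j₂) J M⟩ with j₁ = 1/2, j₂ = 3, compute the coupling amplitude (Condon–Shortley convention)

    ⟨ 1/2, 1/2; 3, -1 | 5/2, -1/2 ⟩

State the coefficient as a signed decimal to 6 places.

triangle: 1!*0!*5!/7! = 120/5040
(j±m)!: 1!*0!*2!*4!*2!*3! = 576
prefactor² = (2J+1)*Δ*N² = 576/7
  k=0: +1/(0!*1!*0!*2!*0!*3!) = 1/12
Σ = 1/12  ⇒  CG² = 576/7*1/12² = 4/7
CG = +√(4/7) = +0.755929

+√(4/7) ≈ +0.755929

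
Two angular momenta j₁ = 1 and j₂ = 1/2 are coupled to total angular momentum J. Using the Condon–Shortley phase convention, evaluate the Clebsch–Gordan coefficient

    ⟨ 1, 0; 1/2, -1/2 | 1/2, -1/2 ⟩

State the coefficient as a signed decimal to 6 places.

j₁+j₂−J=1  J+j₁−j₂=1  J−j₁+j₂=0  j₁+j₂+J+1=3
(j₁±m₁, j₂±m₂, J±M) = (1,1,0,1,0,1)
P² = 1/3
sum k=0..0:
  [0] +1/1 = 1
S = 1
C² = P²·S² = 1/3 ; C = +0.577350

+0.577350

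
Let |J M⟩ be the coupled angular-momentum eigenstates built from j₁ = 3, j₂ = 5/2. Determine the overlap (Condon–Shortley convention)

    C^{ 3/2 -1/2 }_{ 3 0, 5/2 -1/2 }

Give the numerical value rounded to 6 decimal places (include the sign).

triangle: 4!·2!·1!/8! = 48/40320
(j±m)!: 3!·3!·2!·3!·1!·2! = 864
prefactor² = (2J+1)·Δ·N² = 144/35
  k=1: −1/(1!·3!·2!·1!·0!·0!) = -1/12
  k=2: +1/(2!·2!·1!·0!·1!·1!) = 1/4
Σ = 1/6  ⇒  CG² = 144/35·1/6² = 4/35
CG = +√(4/35) = +0.338062

+0.338062  (= +√(4/35))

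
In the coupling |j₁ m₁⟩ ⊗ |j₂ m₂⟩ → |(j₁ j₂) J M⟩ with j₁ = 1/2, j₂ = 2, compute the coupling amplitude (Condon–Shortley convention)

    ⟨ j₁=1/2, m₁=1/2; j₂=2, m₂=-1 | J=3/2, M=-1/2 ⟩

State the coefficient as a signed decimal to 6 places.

j₁+j₂−J=1  J+j₁−j₂=0  J−j₁+j₂=3  j₁+j₂+J+1=5
(j₁±m₁, j₂±m₂, J±M) = (1,0,1,3,1,2)
P² = 12/5
sum k=0..0:
  [0] +1/2 = 1/2
S = 1/2
C² = P²·S² = 3/5 ; C = +0.774597

+√(3/5) = +0.774597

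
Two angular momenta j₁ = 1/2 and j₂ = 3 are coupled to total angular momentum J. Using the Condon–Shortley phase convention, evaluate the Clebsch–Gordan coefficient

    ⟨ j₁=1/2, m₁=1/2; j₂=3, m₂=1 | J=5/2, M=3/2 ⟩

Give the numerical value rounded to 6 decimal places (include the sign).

+√(2/7) = +0.534522

triangle: 1!·0!·5!/7! = 120/5040
(j±m)!: 1!·0!·4!·2!·4!·1! = 1152
prefactor² = (2J+1)·Δ·N² = 1152/7
  k=0: +1/(0!·1!·0!·4!·0!·1!) = 1/24
Σ = 1/24  ⇒  CG² = 1152/7·1/24² = 2/7
CG = +√(2/7) = +0.534522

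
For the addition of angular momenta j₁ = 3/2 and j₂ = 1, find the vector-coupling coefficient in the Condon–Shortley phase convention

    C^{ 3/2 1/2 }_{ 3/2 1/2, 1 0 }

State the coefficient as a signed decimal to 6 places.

+0.258199  (= +√(1/15))

j₁+j₂−J=1  J+j₁−j₂=2  J−j₁+j₂=1  j₁+j₂+J+1=5
(j₁±m₁, j₂±m₂, J±M) = (2,1,1,1,2,1)
P² = 4/15
sum k=0..1:
  [0] +1/1 = 1
  [1] −1/2 = -1/2
S = 1/2
C² = P²·S² = 1/15 ; C = +0.258199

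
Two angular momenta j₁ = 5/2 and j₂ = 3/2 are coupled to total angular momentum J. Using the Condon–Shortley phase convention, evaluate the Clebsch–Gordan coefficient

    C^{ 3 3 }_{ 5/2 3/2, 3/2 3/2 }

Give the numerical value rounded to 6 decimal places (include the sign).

triangle: 1!×4!×2!/8! = 48/40320
(j±m)!: 4!×1!×3!×0!×6!×0! = 103680
prefactor² = (2J+1)×Δ×N² = 864
  k=1: −1/(1!×0!×0!×2!×4!×0!) = -1/48
Σ = -1/48  ⇒  CG² = 864×(-1/48)² = 3/8
CG = −√(3/8) = -0.612372

−√(3/8) ≈ -0.612372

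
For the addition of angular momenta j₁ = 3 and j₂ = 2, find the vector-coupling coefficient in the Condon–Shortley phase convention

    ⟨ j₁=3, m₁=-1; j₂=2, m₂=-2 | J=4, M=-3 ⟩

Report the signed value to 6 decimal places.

+0.707107  (= +√(1/2))

j₁+j₂−J=1  J+j₁−j₂=5  J−j₁+j₂=3  j₁+j₂+J+1=10
(j₁±m₁, j₂±m₂, J±M) = (2,4,0,4,1,7)
P² = 10368
sum k=0..0:
  [0] +1/144 = 1/144
S = 1/144
C² = P²·S² = 1/2 ; C = +0.707107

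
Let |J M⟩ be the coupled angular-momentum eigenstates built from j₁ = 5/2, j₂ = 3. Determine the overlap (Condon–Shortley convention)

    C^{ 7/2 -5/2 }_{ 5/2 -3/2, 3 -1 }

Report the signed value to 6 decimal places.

-0.398410

triangle: 2!·3!·4!/10! = 288/3628800
(j±m)!: 1!·4!·2!·4!·1!·6! = 829440
prefactor² = (2J+1)·Δ·N² = 18432/35
  k=1: −1/(1!·1!·3!·1!·0!·3!) = -1/36
  k=2: +1/(2!·0!·2!·0!·1!·4!) = 1/96
Σ = -5/288  ⇒  CG² = 18432/35·(-5/288)² = 10/63
CG = −√(10/63) = -0.398410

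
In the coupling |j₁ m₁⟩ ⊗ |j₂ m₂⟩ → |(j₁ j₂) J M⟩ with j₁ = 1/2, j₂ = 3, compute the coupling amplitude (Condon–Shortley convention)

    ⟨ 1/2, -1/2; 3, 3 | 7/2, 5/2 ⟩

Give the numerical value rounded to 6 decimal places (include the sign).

√[8·0!1!6!/8! · 0!1!6!0!6!1!] = √(518400/7)
  +(−1)^0/∏(0,0,1,6,0,0)! = 1/720  (running 1/720)
⟨..|..⟩ = √(518400/7)·(1/720) = +0.377964

+√(1/7) ≈ +0.377964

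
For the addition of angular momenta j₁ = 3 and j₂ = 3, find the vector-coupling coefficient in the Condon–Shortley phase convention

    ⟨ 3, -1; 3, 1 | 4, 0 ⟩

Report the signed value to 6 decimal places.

+0.080582  (= +√(1/154))

√[9·2!4!4!/11! · 2!4!4!2!4!4!] = √(663552/1925)
  +(−1)^0/∏(0,2,4,4,0,0)! = 1/1152  (running 1/1152)
  +(−1)^1/∏(1,1,3,3,1,1)! = -1/36  (running -31/1152)
  +(−1)^2/∏(2,0,2,2,2,2)! = 1/32  (running 5/1152)
⟨..|..⟩ = √(663552/1925)·(5/1152) = +0.080582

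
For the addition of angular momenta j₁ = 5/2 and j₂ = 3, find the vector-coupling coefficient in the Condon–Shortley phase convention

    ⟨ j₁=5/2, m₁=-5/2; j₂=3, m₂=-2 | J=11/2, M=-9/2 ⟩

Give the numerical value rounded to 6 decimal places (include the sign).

triangle: 0!×5!×6!/12! = 86400/479001600
(j±m)!: 0!×5!×1!×5!×1!×10! = 52254720000
prefactor² = (2J+1)×Δ×N² = 1244160000/11
  k=0: +1/(0!×0!×5!×1!×0!×5!) = 1/14400
Σ = 1/14400  ⇒  CG² = 1244160000/11×1/14400² = 6/11
CG = +√(6/11) = +0.738549

+√(6/11) = +0.738549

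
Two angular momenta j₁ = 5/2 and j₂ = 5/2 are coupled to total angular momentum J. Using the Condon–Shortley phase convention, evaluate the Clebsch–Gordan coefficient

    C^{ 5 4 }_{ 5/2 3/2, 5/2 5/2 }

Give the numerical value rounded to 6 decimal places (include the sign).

+√(1/2) ≈ +0.707107

j₁+j₂−J=0  J+j₁−j₂=5  J−j₁+j₂=5  j₁+j₂+J+1=11
(j₁±m₁, j₂±m₂, J±M) = (4,1,5,0,9,1)
P² = 4147200
sum k=0..0:
  [0] +1/2880 = 1/2880
S = 1/2880
C² = P²·S² = 1/2 ; C = +0.707107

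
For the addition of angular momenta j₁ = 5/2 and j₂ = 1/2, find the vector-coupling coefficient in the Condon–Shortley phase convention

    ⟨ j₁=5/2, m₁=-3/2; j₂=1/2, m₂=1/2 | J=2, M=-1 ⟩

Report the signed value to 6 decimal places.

-0.816497

j₁+j₂−J=1  J+j₁−j₂=4  J−j₁+j₂=0  j₁+j₂+J+1=6
(j₁±m₁, j₂±m₂, J±M) = (1,4,1,0,1,3)
P² = 24
sum k=1..1:
  [1] −1/6 = -1/6
S = -1/6
C² = P²·S² = 2/3 ; C = -0.816497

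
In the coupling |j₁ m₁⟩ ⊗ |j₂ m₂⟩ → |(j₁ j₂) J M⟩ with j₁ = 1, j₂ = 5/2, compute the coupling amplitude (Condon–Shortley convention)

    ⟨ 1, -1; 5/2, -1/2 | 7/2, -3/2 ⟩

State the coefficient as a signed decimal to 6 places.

√[8·0!2!5!/8! · 0!2!2!3!2!5!] = √(1920/7)
  +(−1)^0/∏(0,0,2,2,0,3)! = 1/24  (running 1/24)
⟨..|..⟩ = √(1920/7)·(1/24) = +0.690066

+√(10/21) = +0.690066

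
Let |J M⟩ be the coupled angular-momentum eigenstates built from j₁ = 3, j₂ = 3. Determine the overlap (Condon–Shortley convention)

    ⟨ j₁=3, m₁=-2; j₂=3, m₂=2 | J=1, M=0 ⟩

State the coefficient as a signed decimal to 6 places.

+0.377964

√[3·5!1!1!/8! · 1!5!5!1!1!1!] = √(900/7)
  +(−1)^4/∏(4,1,1,1,0,0)! = 1/24  (running 1/24)
  +(−1)^5/∏(5,0,0,0,1,1)! = -1/120  (running 1/30)
⟨..|..⟩ = √(900/7)·(1/30) = +0.377964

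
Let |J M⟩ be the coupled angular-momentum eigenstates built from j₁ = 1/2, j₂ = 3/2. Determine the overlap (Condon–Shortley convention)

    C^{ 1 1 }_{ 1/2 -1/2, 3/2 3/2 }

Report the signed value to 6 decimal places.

triangle: 1!*0!*2!/4! = 2/24
(j±m)!: 0!*1!*3!*0!*2!*0! = 12
prefactor² = (2J+1)*Δ*N² = 3
  k=1: −1/(1!*0!*0!*2!*0!*0!) = -1/2
Σ = -1/2  ⇒  CG² = 3*(-1/2)² = 3/4
CG = −√(3/4) = -0.866025

-0.866025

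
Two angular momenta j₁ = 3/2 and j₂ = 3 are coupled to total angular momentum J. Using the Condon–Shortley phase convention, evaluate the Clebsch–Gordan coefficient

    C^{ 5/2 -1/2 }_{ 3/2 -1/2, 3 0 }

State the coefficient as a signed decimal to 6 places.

−√(6/35) = -0.414039

triangle: 2!×1!×4!/8! = 48/40320
(j±m)!: 1!×2!×3!×3!×2!×3! = 864
prefactor² = (2J+1)×Δ×N² = 216/35
  k=1: −1/(1!×1!×1!×2!×0!×2!) = -1/4
  k=2: +1/(2!×0!×0!×1!×1!×3!) = 1/12
Σ = -1/6  ⇒  CG² = 216/35×(-1/6)² = 6/35
CG = −√(6/35) = -0.414039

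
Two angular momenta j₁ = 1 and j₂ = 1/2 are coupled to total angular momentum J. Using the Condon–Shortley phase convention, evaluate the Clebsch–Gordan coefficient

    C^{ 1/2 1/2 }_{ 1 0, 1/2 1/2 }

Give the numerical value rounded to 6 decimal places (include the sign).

−√(1/3) = -0.577350

triangle: 1!*1!*0!/3! = 1/6
(j±m)!: 1!*1!*1!*0!*1!*0! = 1
prefactor² = (2J+1)*Δ*N² = 1/3
  k=1: −1/(1!*0!*0!*0!*1!*0!) = -1
Σ = -1  ⇒  CG² = 1/3*(-1)² = 1/3
CG = −√(1/3) = -0.577350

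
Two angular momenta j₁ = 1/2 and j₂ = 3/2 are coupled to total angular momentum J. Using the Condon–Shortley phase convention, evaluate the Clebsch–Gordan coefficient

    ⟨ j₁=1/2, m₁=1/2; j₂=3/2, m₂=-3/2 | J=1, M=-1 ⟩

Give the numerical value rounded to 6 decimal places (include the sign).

j₁+j₂−J=1  J+j₁−j₂=0  J−j₁+j₂=2  j₁+j₂+J+1=4
(j₁±m₁, j₂±m₂, J±M) = (1,0,0,3,0,2)
P² = 3
sum k=0..0:
  [0] +1/2 = 1/2
S = 1/2
C² = P²·S² = 3/4 ; C = +0.866025

+0.866025  (= +√(3/4))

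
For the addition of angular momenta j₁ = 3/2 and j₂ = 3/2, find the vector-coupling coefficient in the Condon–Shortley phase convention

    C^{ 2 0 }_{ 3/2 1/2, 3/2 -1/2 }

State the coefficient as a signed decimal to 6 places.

triangle: 1!*2!*2!/6! = 4/720
(j±m)!: 2!*1!*1!*2!*2!*2! = 16
prefactor² = (2J+1)*Δ*N² = 4/9
  k=0: +1/(0!*1!*1!*1!*1!*1!) = 1
  k=1: −1/(1!*0!*0!*0!*2!*2!) = -1/4
Σ = 3/4  ⇒  CG² = 4/9*3/4² = 1/4
CG = +√(1/4) = +0.500000

+√(1/4) = +0.500000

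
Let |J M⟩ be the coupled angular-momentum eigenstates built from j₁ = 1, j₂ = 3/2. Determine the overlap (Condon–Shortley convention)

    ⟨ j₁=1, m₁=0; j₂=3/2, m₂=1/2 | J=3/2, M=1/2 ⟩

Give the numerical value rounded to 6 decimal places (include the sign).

triangle: 1!*1!*2!/5! = 2/120
(j±m)!: 1!*1!*2!*1!*2!*1! = 4
prefactor² = (2J+1)*Δ*N² = 4/15
  k=0: +1/(0!*1!*1!*2!*0!*0!) = 1/2
  k=1: −1/(1!*0!*0!*1!*1!*1!) = -1
Σ = -1/2  ⇒  CG² = 4/15*(-1/2)² = 1/15
CG = −√(1/15) = -0.258199

-0.258199  (= −√(1/15))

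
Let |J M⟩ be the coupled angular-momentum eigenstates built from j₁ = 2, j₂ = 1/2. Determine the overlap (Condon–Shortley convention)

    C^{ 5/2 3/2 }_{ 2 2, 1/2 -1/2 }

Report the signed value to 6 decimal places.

+√(1/5) ≈ +0.447214

triangle: 0!·4!·1!/6! = 24/720
(j±m)!: 4!·0!·0!·1!·4!·1! = 576
prefactor² = (2J+1)·Δ·N² = 576/5
  k=0: +1/(0!·0!·0!·0!·4!·1!) = 1/24
Σ = 1/24  ⇒  CG² = 576/5·1/24² = 1/5
CG = +√(1/5) = +0.447214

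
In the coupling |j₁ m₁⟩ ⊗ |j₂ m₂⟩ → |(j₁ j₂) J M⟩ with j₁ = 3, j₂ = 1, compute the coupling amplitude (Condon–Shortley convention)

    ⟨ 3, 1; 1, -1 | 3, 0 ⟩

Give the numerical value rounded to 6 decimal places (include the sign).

j₁+j₂−J=1  J+j₁−j₂=5  J−j₁+j₂=1  j₁+j₂+J+1=8
(j₁±m₁, j₂±m₂, J±M) = (4,2,0,2,3,3)
P² = 72
sum k=0..0:
  [0] +1/12 = 1/12
S = 1/12
C² = P²·S² = 1/2 ; C = +0.707107

+0.707107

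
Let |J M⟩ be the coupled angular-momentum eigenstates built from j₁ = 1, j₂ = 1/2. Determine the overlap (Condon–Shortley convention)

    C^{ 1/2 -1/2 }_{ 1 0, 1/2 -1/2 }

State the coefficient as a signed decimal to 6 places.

triangle: 1!·1!·0!/3! = 1/6
(j±m)!: 1!·1!·0!·1!·0!·1! = 1
prefactor² = (2J+1)·Δ·N² = 1/3
  k=0: +1/(0!·1!·1!·0!·0!·0!) = 1
Σ = 1  ⇒  CG² = 1/3·1² = 1/3
CG = +√(1/3) = +0.577350

+√(1/3) = +0.577350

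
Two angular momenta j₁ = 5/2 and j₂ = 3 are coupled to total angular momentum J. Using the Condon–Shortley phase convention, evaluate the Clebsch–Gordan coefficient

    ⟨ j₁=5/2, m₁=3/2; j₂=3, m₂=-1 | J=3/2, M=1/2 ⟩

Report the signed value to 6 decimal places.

-0.483046  (= −√(7/30))

√[4·4!1!2!/8! · 4!1!2!4!2!1!] = √(384/35)
  +(−1)^0/∏(0,4,1,2,0,0)! = 1/48  (running 1/48)
  +(−1)^1/∏(1,3,0,1,1,1)! = -1/6  (running -7/48)
⟨..|..⟩ = √(384/35)·(-7/48) = -0.483046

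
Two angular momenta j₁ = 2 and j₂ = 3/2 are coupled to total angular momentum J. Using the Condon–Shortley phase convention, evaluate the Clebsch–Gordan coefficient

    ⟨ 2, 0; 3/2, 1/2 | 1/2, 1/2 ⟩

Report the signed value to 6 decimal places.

triangle: 3!×1!×0!/5! = 6/120
(j±m)!: 2!×2!×2!×1!×1!×0! = 8
prefactor² = (2J+1)×Δ×N² = 4/5
  k=2: +1/(2!×1!×0!×0!×1!×0!) = 1/2
Σ = 1/2  ⇒  CG² = 4/5×1/2² = 1/5
CG = +√(1/5) = +0.447214

+√(1/5) ≈ +0.447214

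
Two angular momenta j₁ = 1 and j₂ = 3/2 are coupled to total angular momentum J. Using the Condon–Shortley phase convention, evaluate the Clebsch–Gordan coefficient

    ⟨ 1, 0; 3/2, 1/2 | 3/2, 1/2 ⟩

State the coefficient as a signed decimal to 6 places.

−√(1/15) = -0.258199

triangle: 1!*1!*2!/5! = 2/120
(j±m)!: 1!*1!*2!*1!*2!*1! = 4
prefactor² = (2J+1)*Δ*N² = 4/15
  k=0: +1/(0!*1!*1!*2!*0!*0!) = 1/2
  k=1: −1/(1!*0!*0!*1!*1!*1!) = -1
Σ = -1/2  ⇒  CG² = 4/15*(-1/2)² = 1/15
CG = −√(1/15) = -0.258199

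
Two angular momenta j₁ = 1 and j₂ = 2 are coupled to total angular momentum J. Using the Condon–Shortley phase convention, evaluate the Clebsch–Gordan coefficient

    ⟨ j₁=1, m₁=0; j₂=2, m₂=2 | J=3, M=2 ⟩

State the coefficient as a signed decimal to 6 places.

+√(1/3) ≈ +0.577350

j₁+j₂−J=0  J+j₁−j₂=2  J−j₁+j₂=4  j₁+j₂+J+1=7
(j₁±m₁, j₂±m₂, J±M) = (1,1,4,0,5,1)
P² = 192
sum k=0..0:
  [0] +1/24 = 1/24
S = 1/24
C² = P²·S² = 1/3 ; C = +0.577350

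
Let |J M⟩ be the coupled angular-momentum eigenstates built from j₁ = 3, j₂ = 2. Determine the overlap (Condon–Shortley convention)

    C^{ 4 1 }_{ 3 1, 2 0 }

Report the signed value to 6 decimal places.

+√(3/28) = +0.327327

√[9·1!5!3!/10! · 4!2!2!2!5!3!] = √(1728/7)
  +(−1)^0/∏(0,1,2,2,3,1)! = 1/24  (running 1/24)
  +(−1)^1/∏(1,0,1,1,4,2)! = -1/48  (running 1/48)
⟨..|..⟩ = √(1728/7)·(1/48) = +0.327327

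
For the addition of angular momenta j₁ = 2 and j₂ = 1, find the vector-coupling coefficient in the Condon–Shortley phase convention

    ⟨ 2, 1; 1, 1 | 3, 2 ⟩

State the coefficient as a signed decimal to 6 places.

+0.816497  (= +√(2/3))

√[7·0!4!2!/7! · 3!1!2!0!5!1!] = √(96)
  +(−1)^0/∏(0,0,1,2,3,0)! = 1/12  (running 1/12)
⟨..|..⟩ = √(96)·(1/12) = +0.816497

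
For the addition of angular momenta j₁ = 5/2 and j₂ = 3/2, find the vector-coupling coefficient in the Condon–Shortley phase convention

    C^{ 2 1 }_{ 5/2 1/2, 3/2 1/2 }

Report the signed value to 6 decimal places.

-0.545545

√[5·2!3!1!/7! · 3!2!2!1!3!1!] = √(12/7)
  +(−1)^1/∏(1,1,1,1,2,0)! = -1/2  (running -1/2)
  +(−1)^2/∏(2,0,0,0,3,1)! = 1/12  (running -5/12)
⟨..|..⟩ = √(12/7)·(-5/12) = -0.545545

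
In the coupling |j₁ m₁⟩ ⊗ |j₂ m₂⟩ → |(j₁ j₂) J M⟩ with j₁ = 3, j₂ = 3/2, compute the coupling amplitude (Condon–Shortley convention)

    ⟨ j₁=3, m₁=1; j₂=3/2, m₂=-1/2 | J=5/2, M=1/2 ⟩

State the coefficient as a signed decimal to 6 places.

√[6·2!4!1!/8! · 4!2!1!2!3!2!] = √(288/35)
  +(−1)^0/∏(0,2,2,1,2,0)! = 1/8  (running 1/8)
  +(−1)^1/∏(1,1,1,0,3,1)! = -1/6  (running -1/24)
⟨..|..⟩ = √(288/35)·(-1/24) = -0.119523

−√(1/70) ≈ -0.119523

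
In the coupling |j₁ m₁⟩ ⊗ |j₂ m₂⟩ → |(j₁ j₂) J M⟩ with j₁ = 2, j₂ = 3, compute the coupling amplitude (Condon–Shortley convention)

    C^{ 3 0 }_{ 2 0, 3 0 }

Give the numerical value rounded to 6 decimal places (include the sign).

j₁+j₂−J=2  J+j₁−j₂=2  J−j₁+j₂=4  j₁+j₂+J+1=9
(j₁±m₁, j₂±m₂, J±M) = (2,2,3,3,3,3)
P² = 48/5
sum k=0..2:
  [0] +1/24 = 1/24
  [1] −1/4 = -1/4
  [2] +1/24 = 1/24
S = -1/6
C² = P²·S² = 4/15 ; C = -0.516398

−√(4/15) = -0.516398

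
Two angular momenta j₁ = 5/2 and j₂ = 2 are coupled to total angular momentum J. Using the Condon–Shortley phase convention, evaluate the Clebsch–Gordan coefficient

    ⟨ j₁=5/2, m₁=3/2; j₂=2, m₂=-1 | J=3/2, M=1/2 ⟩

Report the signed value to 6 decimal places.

−√(2/105) ≈ -0.138013

triangle: 3!·2!·1!/7! = 12/5040
(j±m)!: 4!·1!·1!·3!·2!·1! = 288
prefactor² = (2J+1)·Δ·N² = 96/35
  k=0: +1/(0!·3!·1!·1!·1!·0!) = 1/6
  k=1: −1/(1!·2!·0!·0!·2!·1!) = -1/4
Σ = -1/12  ⇒  CG² = 96/35·(-1/12)² = 2/105
CG = −√(2/105) = -0.138013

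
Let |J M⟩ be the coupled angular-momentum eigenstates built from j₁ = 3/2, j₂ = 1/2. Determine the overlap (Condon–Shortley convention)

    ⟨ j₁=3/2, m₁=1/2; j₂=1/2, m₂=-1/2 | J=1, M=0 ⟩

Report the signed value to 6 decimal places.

+√(1/2) = +0.707107

triangle: 1!×2!×0!/4! = 2/24
(j±m)!: 2!×1!×0!×1!×1!×1! = 2
prefactor² = (2J+1)×Δ×N² = 1/2
  k=0: +1/(0!×1!×1!×0!×1!×0!) = 1
Σ = 1  ⇒  CG² = 1/2×1² = 1/2
CG = +√(1/2) = +0.707107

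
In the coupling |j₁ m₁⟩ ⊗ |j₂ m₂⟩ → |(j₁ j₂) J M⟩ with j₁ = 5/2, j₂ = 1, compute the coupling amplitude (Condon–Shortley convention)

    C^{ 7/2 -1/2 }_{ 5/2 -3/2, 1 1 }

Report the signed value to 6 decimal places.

+0.377964  (= +√(1/7))

√[8·0!5!2!/8! · 1!4!2!0!3!4!] = √(2304/7)
  +(−1)^0/∏(0,0,4,2,1,0)! = 1/48  (running 1/48)
⟨..|..⟩ = √(2304/7)·(1/48) = +0.377964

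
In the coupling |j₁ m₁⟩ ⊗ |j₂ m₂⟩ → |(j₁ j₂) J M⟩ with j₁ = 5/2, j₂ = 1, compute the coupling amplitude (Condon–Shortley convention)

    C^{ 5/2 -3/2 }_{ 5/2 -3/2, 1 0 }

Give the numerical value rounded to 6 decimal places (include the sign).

-0.507093

√[6·1!4!1!/7! · 1!4!1!1!1!4!] = √(576/35)
  +(−1)^0/∏(0,1,4,1,0,0)! = 1/24  (running 1/24)
  +(−1)^1/∏(1,0,3,0,1,1)! = -1/6  (running -1/8)
⟨..|..⟩ = √(576/35)·(-1/8) = -0.507093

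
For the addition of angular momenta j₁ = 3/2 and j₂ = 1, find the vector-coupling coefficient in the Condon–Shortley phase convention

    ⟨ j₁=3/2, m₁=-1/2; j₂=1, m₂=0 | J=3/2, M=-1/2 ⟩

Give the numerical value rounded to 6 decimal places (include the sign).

triangle: 1!·2!·1!/5! = 2/120
(j±m)!: 1!·2!·1!·1!·1!·2! = 4
prefactor² = (2J+1)·Δ·N² = 4/15
  k=0: +1/(0!·1!·2!·1!·0!·0!) = 1/2
  k=1: −1/(1!·0!·1!·0!·1!·1!) = -1
Σ = -1/2  ⇒  CG² = 4/15·(-1/2)² = 1/15
CG = −√(1/15) = -0.258199

−√(1/15) ≈ -0.258199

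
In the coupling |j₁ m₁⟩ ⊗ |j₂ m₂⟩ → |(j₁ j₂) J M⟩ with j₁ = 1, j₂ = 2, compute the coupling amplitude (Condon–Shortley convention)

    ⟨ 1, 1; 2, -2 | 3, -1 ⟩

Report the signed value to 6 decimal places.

triangle: 0!·2!·4!/7! = 48/5040
(j±m)!: 2!·0!·0!·4!·2!·4! = 2304
prefactor² = (2J+1)·Δ·N² = 768/5
  k=0: +1/(0!·0!·0!·0!·2!·4!) = 1/48
Σ = 1/48  ⇒  CG² = 768/5·1/48² = 1/15
CG = +√(1/15) = +0.258199

+√(1/15) ≈ +0.258199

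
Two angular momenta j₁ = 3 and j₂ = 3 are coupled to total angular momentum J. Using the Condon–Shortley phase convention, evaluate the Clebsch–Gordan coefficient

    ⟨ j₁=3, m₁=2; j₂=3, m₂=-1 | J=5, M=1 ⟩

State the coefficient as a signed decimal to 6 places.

+√(9/28) ≈ +0.566947

triangle: 1!×5!×5!/12! = 14400/479001600
(j±m)!: 5!×1!×2!×4!×6!×4! = 99532800
prefactor² = (2J+1)×Δ×N² = 230400/7
  k=0: +1/(0!×1!×1!×2!×4!×3!) = 1/288
  k=1: −1/(1!×0!×0!×1!×5!×4!) = -1/2880
Σ = 1/320  ⇒  CG² = 230400/7×1/320² = 9/28
CG = +√(9/28) = +0.566947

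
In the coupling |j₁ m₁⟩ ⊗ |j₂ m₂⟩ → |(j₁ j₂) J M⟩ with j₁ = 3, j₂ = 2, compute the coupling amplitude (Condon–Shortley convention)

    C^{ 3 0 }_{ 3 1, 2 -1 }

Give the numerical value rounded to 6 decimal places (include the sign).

√[7·2!4!2!/9! · 4!2!1!3!3!3!] = √(96/5)
  +(−1)^0/∏(0,2,2,1,2,1)! = 1/8  (running 1/8)
  +(−1)^1/∏(1,1,1,0,3,2)! = -1/12  (running 1/24)
⟨..|..⟩ = √(96/5)·(1/24) = +0.182574

+0.182574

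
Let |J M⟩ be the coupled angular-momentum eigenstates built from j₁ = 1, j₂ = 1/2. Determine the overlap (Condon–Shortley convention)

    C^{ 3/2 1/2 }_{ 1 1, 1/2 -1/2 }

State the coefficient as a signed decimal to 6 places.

triangle: 0!·2!·1!/4! = 2/24
(j±m)!: 2!·0!·0!·1!·2!·1! = 4
prefactor² = (2J+1)·Δ·N² = 4/3
  k=0: +1/(0!·0!·0!·0!·2!·1!) = 1/2
Σ = 1/2  ⇒  CG² = 4/3·1/2² = 1/3
CG = +√(1/3) = +0.577350

+√(1/3) ≈ +0.577350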